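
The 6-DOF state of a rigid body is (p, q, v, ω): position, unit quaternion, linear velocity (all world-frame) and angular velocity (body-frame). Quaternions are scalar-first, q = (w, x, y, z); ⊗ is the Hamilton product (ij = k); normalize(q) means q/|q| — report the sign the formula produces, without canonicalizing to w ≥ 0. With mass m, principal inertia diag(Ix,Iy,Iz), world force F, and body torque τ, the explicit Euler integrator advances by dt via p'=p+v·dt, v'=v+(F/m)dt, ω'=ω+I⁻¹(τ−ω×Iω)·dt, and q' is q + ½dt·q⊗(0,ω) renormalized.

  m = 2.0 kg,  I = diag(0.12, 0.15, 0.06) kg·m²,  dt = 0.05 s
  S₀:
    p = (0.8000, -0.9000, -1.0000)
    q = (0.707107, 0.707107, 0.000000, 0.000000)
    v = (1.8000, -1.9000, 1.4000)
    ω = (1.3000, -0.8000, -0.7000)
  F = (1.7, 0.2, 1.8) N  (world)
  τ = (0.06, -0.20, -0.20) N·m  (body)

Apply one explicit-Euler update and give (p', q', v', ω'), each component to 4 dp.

precession coupling ω×(Iω) = (-0.0504, -0.0546, -0.0312)
(τ − ω×Iω)/I = (0.9200, -0.9693, -2.8133)
ω' = ω + α·dt = (1.3460, -0.8485, -0.8407)
Hamilton product q⊗(0,ω) = (-0.9192391, 0.9192391, -0.0707107, -1.0606605)
updated quaternion q' = (0.6835, 0.7294, -0.0018, -0.0265)
linear accel F/m = (0.8500, 0.1000, 0.9000)
new position p' = (0.8900, -0.9950, -0.9300)
v' = v + a·dt = (1.8425, -1.8950, 1.4450)

p' = (0.8900, -0.9950, -0.9300)
q' = (0.6835, 0.7294, -0.0018, -0.0265)
v' = (1.8425, -1.8950, 1.4450)
ω' = (1.3460, -0.8485, -0.8407)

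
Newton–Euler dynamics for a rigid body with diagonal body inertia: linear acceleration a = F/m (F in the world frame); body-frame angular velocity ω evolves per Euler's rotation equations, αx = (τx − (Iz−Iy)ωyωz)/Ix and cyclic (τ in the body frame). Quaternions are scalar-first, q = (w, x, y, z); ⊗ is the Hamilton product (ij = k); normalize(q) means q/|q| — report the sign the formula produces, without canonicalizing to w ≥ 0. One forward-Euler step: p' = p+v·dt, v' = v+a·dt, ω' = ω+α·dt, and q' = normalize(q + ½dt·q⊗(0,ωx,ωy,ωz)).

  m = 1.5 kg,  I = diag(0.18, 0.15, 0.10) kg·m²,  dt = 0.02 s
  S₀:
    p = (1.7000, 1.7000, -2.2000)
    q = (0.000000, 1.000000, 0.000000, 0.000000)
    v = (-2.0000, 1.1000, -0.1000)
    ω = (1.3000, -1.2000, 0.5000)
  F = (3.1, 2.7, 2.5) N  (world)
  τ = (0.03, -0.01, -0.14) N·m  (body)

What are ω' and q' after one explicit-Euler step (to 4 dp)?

ω' = (1.3000, -1.2083, 0.4626)
q' = (-0.0130, 0.9998, -0.0050, -0.0120)

gyro term ω×Iω = (0.0300, 0.0520, 0.0468)
angular accel α = (0.0000, -0.4133, -1.8680)
ω' = ω + α·dt = (1.3000, -1.2083, 0.4626)
2q̇ = q⊗(0,ω) = (-1.3000000, 0.0000000, -0.5000000, -1.2000000)
updated quaternion q' = (-0.0130, 0.9998, -0.0050, -0.0120)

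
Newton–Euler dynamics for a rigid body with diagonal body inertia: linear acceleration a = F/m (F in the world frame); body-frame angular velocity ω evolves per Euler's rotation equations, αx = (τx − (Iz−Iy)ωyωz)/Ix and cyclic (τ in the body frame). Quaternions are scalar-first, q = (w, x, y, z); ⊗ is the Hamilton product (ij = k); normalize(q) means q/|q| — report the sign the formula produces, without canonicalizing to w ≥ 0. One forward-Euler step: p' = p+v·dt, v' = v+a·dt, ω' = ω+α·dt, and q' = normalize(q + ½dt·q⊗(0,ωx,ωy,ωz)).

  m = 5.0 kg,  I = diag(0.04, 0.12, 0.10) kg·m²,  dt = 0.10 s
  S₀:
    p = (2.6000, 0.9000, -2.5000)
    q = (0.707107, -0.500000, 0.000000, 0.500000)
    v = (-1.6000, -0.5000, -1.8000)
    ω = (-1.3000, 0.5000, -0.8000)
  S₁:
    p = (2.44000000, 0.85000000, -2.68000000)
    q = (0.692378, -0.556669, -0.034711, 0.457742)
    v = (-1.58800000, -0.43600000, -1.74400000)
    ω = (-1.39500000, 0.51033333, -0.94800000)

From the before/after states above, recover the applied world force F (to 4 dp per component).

F = (0.6000, 3.2000, 2.8000)

v₁ − v₀ = (0.01200000, 0.06400000, 0.05600000)
m·(v₁−v₀)/dt = (0.6000, 3.2000, 2.8000)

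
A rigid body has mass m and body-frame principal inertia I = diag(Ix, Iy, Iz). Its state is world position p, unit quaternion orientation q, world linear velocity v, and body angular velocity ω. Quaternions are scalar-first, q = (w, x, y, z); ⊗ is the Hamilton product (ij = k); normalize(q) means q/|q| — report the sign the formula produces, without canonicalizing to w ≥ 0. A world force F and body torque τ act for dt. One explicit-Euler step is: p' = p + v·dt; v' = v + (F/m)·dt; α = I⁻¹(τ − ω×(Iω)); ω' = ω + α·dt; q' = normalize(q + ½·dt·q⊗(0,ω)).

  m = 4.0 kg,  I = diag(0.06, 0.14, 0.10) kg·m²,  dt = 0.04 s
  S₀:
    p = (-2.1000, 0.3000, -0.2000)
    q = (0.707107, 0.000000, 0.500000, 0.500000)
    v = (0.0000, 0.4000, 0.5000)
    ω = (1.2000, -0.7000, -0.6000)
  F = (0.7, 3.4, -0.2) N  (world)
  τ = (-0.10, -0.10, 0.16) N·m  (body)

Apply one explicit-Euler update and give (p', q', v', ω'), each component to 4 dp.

linear accel F/m = (0.1750, 0.8500, -0.0500)
new position p' = (-2.1000, 0.3160, -0.1800)
v + (F/m)dt = (0.0070, 0.4340, 0.4980)
(τ − ω×Iω)/I = (-1.3867, -0.9200, 2.2720)
ω' = ω + α·dt = (1.1445, -0.7368, -0.5091)
q⊗(0,ω) = (0.6500000, 0.8985284, 0.1050251, -1.0242642)
q + ½dt·q⊗(0,ω), renormalized = (0.7198, 0.0180, 0.5019, 0.4793)

p' = (-2.1000, 0.3160, -0.1800)
q' = (0.7198, 0.0180, 0.5019, 0.4793)
v' = (0.0070, 0.4340, 0.4980)
ω' = (1.1445, -0.7368, -0.5091)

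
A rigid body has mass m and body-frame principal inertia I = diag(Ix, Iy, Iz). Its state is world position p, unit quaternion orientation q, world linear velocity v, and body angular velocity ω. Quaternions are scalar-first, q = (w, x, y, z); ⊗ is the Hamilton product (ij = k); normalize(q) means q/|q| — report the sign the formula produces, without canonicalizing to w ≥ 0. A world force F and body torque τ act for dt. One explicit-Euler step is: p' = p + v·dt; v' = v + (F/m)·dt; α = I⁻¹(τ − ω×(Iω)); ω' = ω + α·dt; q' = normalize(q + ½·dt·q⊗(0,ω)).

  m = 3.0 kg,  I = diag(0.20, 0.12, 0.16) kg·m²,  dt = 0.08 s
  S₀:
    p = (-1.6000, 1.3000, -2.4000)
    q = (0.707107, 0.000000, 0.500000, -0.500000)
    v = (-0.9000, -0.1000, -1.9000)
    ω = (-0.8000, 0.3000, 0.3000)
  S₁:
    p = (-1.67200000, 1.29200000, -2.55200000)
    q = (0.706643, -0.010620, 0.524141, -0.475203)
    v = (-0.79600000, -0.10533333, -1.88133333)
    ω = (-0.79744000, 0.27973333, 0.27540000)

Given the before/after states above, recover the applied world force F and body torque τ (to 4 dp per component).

Δv = v₁−v₀ = (0.10400000, -0.00533333, 0.01866667)
F = m·Δv/dt = (3.9000, -0.2000, 0.7000)
Δω = ω₁−ω₀ = (0.00256000, -0.02026667, -0.02460000)
ω₀×(Iω₀) = (0.0036, -0.0096, 0.0192)
I·α + gyro = (0.0100, -0.0400, -0.0300)

F = (3.9000, -0.2000, 0.7000)
τ = (0.0100, -0.0400, -0.0300)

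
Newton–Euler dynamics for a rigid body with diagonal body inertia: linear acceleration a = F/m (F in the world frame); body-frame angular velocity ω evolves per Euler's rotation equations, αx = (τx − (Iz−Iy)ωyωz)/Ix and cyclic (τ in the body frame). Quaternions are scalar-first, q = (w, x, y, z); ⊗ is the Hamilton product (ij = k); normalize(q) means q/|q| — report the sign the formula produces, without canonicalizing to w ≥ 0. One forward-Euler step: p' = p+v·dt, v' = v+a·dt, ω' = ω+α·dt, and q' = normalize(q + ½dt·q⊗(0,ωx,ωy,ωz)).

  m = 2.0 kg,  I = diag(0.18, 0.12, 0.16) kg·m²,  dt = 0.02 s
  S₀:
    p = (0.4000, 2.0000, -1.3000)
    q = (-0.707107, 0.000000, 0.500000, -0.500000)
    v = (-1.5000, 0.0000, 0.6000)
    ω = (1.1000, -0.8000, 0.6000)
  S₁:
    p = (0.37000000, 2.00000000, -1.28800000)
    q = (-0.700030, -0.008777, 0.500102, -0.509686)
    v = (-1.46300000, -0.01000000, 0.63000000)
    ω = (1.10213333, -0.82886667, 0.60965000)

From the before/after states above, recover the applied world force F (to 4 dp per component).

Δv = v₁−v₀ = (0.03700000, -0.01000000, 0.03000000)
F = m·Δv/dt = (3.7000, -1.0000, 3.0000)

F = (3.7000, -1.0000, 3.0000)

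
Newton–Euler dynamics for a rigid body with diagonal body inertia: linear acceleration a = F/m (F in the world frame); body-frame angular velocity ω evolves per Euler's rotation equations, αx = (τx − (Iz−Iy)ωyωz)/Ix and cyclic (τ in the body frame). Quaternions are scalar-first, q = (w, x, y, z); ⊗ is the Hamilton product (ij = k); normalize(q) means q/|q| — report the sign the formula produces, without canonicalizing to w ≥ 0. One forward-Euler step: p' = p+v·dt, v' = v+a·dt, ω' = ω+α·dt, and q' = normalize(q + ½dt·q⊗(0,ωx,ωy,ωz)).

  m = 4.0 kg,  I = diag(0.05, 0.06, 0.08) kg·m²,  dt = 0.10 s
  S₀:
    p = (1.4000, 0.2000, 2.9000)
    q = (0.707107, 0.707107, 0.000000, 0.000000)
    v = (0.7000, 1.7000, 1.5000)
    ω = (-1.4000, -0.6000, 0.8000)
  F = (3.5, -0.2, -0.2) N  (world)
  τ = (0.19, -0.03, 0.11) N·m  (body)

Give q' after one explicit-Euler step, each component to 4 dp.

q' = (0.7538, 0.6552, -0.0493, 0.0070)

Hamilton product q⊗(0,ω) = (0.9899498, -0.9899498, -0.9899498, 0.1414214)
updated quaternion q' = (0.7538, 0.6552, -0.0493, 0.0070)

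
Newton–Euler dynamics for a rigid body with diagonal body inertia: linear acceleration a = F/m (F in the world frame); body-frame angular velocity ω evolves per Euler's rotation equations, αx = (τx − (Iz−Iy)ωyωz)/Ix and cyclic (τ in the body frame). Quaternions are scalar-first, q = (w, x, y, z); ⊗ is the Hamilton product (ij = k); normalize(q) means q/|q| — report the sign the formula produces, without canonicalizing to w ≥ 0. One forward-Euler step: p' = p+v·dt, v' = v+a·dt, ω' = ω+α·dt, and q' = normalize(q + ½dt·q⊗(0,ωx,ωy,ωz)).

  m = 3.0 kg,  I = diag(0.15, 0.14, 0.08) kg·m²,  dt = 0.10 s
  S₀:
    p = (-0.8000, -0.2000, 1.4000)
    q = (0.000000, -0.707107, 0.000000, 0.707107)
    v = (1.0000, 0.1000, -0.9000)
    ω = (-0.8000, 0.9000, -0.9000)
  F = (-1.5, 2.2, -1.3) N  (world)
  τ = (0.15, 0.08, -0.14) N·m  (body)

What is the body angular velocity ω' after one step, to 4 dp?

ω' = (-0.7324, 0.9211, -1.0840)

ω×(Iω) gyroscopic = (0.0486, 0.0504, 0.0072)
(τ − ω×Iω)/I = (0.6760, 0.2114, -1.8400)
ω' = ω + α·dt = (-0.7324, 0.9211, -1.0840)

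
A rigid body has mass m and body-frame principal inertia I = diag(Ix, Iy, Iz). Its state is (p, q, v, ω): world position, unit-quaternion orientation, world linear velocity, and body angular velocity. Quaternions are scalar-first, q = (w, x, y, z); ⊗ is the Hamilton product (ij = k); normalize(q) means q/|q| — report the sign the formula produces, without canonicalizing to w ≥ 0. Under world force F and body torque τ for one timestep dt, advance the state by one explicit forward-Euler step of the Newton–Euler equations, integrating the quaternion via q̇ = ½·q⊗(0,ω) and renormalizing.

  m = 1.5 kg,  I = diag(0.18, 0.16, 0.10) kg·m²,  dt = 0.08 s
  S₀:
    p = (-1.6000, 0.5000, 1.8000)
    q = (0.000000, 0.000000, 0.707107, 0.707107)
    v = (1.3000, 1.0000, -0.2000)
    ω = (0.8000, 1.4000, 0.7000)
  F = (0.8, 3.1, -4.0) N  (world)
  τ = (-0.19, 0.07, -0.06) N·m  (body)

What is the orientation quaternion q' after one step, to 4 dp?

q' = (-0.0593, -0.0198, 0.7279, 0.6828)

q⊗(0,ω) = (-1.4849247, -0.4949749, 0.5656856, -0.5656856)
updated quaternion q' = (-0.0593, -0.0198, 0.7279, 0.6828)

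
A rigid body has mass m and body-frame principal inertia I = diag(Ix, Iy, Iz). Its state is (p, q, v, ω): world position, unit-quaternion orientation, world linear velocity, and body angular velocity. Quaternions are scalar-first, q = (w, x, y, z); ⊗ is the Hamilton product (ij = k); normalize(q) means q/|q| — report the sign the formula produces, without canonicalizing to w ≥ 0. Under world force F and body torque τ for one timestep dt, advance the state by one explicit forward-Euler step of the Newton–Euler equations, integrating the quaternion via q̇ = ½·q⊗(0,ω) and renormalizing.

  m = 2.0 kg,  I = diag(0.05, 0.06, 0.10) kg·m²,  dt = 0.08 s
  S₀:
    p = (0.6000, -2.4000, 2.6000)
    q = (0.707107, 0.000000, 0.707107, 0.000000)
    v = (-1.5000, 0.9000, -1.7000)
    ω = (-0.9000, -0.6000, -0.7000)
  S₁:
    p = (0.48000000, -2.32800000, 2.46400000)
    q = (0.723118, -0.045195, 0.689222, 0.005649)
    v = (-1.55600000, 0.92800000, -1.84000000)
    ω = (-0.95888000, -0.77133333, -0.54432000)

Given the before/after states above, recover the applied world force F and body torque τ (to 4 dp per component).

F = (-1.4000, 0.7000, -3.5000)
τ = (-0.0200, -0.1600, 0.2000)

ω₁ − ω₀ = (-0.05888000, -0.17133333, 0.15568000)
ω₀×(Iω₀) = (0.0168, -0.0315, 0.0054)
applied torque τ = (-0.0200, -0.1600, 0.2000)
velocity change Δv = (-0.05600000, 0.02800000, -0.14000000)
applied force F = (-1.4000, 0.7000, -3.5000)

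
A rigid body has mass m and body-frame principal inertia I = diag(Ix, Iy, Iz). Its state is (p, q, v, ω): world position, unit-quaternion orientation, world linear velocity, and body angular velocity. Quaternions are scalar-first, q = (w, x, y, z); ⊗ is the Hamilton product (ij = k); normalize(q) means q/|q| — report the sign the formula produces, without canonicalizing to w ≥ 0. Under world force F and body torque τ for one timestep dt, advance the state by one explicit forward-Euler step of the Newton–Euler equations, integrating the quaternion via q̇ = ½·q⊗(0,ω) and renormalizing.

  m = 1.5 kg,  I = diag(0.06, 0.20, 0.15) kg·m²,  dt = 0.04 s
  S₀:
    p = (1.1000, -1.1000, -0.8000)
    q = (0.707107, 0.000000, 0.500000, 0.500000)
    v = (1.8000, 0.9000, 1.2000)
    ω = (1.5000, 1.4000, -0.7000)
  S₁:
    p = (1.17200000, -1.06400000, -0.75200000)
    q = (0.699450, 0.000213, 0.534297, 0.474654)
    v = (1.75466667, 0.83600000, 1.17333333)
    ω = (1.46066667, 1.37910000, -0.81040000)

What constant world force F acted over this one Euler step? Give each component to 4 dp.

F = (-1.7000, -2.4000, -1.0000)

velocity change Δv = (-0.04533333, -0.06400000, -0.02666667)
applied force F = (-1.7000, -2.4000, -1.0000)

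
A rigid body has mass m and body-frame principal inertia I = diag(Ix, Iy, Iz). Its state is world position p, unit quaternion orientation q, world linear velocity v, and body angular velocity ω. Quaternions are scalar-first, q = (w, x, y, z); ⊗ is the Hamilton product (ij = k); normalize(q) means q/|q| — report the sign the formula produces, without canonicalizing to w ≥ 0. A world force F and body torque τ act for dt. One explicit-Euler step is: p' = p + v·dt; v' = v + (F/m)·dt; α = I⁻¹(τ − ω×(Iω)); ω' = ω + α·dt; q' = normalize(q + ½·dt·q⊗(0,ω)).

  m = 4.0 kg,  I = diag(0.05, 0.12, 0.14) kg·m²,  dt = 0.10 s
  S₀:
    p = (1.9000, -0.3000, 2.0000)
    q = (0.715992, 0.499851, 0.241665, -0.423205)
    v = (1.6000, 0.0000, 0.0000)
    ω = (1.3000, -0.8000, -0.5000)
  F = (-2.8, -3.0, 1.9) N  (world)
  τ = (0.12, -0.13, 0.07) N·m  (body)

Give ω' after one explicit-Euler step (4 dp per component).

ω' = (1.5240, -0.9571, -0.3980)

gyro term ω×Iω = (0.0080, 0.0585, -0.0728)
α = I⁻¹(τ − ω×Iω) = (2.2400, -1.5708, 1.0200)
ω + α·dt = (1.5240, -0.9571, -0.3980)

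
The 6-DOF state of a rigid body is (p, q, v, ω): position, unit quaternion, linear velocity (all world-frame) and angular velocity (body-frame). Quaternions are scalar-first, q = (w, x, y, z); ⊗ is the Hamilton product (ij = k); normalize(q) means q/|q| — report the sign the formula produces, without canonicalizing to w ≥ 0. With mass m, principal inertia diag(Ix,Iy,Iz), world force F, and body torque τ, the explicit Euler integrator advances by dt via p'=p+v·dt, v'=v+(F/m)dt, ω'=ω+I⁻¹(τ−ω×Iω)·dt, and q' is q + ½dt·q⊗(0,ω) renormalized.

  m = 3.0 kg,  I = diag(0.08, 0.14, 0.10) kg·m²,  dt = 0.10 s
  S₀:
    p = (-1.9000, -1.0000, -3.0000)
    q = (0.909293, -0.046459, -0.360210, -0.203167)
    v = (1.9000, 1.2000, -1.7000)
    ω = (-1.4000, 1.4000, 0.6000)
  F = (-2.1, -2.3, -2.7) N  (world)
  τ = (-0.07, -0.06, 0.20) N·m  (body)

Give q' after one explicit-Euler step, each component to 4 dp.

q' = (0.9324, -0.1061, -0.2795, -0.2033)

2q̇ = q⊗(0,ω) = (0.5611516, -1.2047024, 1.5853194, -0.0237608)
q + ½dt·q⊗(0,ω), renormalized = (0.9324, -0.1061, -0.2795, -0.2033)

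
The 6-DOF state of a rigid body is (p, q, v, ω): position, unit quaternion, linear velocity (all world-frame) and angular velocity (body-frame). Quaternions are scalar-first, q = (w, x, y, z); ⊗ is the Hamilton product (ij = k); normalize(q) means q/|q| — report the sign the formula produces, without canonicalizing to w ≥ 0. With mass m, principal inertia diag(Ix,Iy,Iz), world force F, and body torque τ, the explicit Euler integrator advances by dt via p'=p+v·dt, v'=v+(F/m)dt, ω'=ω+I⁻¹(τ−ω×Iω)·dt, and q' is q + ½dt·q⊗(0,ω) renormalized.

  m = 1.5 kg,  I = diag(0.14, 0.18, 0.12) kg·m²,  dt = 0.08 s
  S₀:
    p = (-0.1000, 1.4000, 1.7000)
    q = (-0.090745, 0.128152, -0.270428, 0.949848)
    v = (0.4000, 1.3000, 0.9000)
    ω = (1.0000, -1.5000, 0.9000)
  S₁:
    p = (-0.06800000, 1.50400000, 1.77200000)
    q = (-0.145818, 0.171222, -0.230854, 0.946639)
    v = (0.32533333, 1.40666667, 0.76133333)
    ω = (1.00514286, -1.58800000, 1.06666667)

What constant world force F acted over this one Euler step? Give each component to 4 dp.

F = (-1.4000, 2.0000, -2.6000)

Δv = v₁−v₀ = (-0.07466667, 0.10666667, -0.13866667)
m·(v₁−v₀)/dt = (-1.4000, 2.0000, -2.6000)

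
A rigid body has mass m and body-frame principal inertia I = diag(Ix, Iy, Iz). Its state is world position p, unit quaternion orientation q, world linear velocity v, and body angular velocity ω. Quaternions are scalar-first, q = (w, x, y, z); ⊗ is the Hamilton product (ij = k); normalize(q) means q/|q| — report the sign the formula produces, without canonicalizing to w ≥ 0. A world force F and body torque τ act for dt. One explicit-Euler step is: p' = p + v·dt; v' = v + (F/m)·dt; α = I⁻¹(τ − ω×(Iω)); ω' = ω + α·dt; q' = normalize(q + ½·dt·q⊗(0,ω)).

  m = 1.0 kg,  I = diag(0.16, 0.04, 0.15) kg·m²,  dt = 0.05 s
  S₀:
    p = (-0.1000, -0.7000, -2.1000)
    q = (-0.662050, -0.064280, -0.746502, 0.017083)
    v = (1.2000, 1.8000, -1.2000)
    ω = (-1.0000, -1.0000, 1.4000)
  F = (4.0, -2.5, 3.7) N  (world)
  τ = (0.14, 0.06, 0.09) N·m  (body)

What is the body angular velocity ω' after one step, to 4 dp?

ω' = (-0.9081, -0.9075, 1.4700)

ω×(Iω) gyroscopic = (-0.1540, -0.0140, -0.1200)
angular accel α = (1.8375, 1.8500, 1.4000)
ω' = ω + α·dt = (-0.9081, -0.9075, 1.4700)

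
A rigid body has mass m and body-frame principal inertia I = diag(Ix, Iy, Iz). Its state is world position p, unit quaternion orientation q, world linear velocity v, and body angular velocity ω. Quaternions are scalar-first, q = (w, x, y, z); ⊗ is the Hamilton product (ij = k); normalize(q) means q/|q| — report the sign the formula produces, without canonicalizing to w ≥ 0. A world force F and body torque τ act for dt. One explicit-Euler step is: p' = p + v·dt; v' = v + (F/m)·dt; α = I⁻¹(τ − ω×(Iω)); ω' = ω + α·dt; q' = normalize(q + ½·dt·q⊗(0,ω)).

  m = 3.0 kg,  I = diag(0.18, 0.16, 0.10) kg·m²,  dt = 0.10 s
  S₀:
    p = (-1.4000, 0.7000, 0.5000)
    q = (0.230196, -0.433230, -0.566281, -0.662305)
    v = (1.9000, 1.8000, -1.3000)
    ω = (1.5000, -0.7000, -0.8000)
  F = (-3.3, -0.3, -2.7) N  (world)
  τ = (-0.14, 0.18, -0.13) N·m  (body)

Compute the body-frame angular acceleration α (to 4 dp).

α = (-0.5911, 1.7250, -1.5100)

gyro term ω×Iω = (-0.0336, -0.0960, 0.0210)
angular accel α = (-0.5911, 1.7250, -1.5100)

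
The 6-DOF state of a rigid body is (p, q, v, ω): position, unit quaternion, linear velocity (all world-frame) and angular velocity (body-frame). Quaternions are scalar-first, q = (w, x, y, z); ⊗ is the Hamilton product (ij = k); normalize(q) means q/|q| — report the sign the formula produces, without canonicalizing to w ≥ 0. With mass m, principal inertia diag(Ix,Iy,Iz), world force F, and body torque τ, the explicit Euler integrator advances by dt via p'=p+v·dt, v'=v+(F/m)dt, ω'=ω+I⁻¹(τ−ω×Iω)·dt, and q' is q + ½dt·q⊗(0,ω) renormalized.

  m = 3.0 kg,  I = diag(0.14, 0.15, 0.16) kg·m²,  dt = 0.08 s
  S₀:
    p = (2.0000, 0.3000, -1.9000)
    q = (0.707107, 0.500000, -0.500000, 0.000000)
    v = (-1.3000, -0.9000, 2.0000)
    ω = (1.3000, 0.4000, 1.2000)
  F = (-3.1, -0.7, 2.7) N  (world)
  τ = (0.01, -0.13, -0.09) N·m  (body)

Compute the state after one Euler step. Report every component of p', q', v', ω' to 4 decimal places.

p' = (1.8960, 0.2280, -1.7400)
q' = (0.6873, 0.5114, -0.5113, 0.0678)
v' = (-1.3827, -0.9187, 2.0720)
ω' = (1.3030, 0.3473, 1.1524)

precession coupling ω×(Iω) = (0.0048, -0.0312, 0.0052)
angular accel α = (0.0371, -0.6587, -0.5950)
ω + α·dt = (1.3030, 0.3473, 1.1524)
q⊗(0,ω) = (-0.4500000, 0.3192391, -0.3171572, 1.6985284)
q + ½dt·q⊗(0,ω), renormalized = (0.6873, 0.5114, -0.5113, 0.0678)
new position p' = (1.8960, 0.2280, -1.7400)
v' = v + a·dt = (-1.3827, -0.9187, 2.0720)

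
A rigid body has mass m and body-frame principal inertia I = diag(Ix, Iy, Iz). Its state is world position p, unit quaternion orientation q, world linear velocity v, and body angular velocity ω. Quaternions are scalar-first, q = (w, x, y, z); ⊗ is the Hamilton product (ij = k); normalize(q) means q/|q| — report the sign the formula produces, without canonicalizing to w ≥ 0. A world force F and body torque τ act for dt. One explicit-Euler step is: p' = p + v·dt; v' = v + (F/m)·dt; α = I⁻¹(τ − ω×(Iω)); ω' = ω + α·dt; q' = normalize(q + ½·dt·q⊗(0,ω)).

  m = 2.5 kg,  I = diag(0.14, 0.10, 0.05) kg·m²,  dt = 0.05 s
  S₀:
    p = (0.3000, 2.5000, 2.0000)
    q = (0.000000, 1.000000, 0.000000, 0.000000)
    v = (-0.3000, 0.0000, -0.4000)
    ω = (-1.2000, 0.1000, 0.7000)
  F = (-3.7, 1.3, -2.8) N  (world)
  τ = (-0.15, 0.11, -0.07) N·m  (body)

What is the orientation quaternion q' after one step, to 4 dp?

q' = (0.0300, 0.9994, -0.0175, 0.0025)

q⊗(0,ω) = (1.2000000, 0.0000000, -0.7000000, 0.1000000)
q' = normalize(q + ½dt·q⊗(0,ω)) = (0.0300, 0.9994, -0.0175, 0.0025)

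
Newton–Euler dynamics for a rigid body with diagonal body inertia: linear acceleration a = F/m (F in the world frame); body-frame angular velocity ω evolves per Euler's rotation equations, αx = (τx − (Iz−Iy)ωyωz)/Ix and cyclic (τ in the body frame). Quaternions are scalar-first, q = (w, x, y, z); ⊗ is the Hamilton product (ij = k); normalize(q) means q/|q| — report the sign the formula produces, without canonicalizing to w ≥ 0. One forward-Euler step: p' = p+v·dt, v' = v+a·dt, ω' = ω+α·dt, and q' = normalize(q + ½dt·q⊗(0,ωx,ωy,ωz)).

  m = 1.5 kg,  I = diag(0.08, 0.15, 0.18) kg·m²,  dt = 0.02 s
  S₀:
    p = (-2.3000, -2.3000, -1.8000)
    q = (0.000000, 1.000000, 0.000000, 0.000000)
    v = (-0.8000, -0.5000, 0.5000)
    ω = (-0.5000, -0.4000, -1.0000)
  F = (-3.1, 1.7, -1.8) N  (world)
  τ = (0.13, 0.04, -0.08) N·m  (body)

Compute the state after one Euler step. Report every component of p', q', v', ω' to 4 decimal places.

precession coupling ω×(Iω) = (0.0120, -0.0500, 0.0140)
angular accel α = (1.4750, 0.6000, -0.5222)
new body rate ω' = (-0.4705, -0.3880, -1.0104)
2q̇ = q⊗(0,ω) = (0.5000000, 0.0000000, 1.0000000, -0.4000000)
q' = normalize(q + ½dt·q⊗(0,ω)) = (0.0050, 0.9999, 0.0100, -0.0040)
new position p' = (-2.3160, -2.3100, -1.7900)
v' = v + a·dt = (-0.8413, -0.4773, 0.4760)

p' = (-2.3160, -2.3100, -1.7900)
q' = (0.0050, 0.9999, 0.0100, -0.0040)
v' = (-0.8413, -0.4773, 0.4760)
ω' = (-0.4705, -0.3880, -1.0104)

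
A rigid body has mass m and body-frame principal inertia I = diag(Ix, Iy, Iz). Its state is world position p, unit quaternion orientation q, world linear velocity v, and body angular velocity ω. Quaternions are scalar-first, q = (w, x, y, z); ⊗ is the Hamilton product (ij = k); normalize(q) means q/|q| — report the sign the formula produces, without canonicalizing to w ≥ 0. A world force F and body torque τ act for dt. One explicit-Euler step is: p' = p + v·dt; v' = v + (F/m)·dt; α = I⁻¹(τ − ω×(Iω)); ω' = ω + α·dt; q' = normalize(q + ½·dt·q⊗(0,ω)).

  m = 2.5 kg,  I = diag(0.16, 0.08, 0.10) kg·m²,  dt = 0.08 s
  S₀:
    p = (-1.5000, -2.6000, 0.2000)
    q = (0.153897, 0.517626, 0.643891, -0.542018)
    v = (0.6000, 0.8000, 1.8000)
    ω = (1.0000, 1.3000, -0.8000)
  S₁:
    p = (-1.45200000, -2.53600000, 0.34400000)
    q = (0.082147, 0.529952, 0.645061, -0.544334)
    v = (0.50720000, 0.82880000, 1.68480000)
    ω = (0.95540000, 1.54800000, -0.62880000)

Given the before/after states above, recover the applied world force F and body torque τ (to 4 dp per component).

F = (-2.9000, 0.9000, -3.6000)
τ = (-0.1100, 0.2000, 0.1100)

Δω = ω₁−ω₀ = (-0.04460000, 0.24800000, 0.17120000)
τ = I·(Δω/dt) + ω₀×(Iω₀) = (-0.1100, 0.2000, 0.1100)
Δv = v₁−v₀ = (-0.09280000, 0.02880000, -0.11520000)
F = m·Δv/dt = (-2.9000, 0.9000, -3.6000)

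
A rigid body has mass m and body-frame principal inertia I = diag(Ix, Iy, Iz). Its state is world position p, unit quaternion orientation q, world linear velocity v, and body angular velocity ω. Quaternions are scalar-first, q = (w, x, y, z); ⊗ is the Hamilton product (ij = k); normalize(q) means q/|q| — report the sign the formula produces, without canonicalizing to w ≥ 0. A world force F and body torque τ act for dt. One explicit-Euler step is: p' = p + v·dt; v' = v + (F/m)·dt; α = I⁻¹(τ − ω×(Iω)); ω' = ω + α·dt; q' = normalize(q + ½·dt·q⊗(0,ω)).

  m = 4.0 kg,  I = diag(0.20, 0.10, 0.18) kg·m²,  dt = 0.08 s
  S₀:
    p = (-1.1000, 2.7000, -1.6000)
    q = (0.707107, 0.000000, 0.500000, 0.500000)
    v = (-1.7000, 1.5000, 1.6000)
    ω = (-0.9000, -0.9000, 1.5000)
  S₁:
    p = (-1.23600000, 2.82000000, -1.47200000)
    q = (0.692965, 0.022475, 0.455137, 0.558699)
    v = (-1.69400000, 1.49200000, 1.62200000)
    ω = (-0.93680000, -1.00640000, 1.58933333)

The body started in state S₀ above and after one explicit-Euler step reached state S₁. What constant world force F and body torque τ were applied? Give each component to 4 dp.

velocity change Δv = (0.00600000, -0.00800000, 0.02200000)
m·(v₁−v₀)/dt = (0.3000, -0.4000, 1.1000)
ω₁ − ω₀ = (-0.03680000, -0.10640000, 0.08933333)
applied torque τ = (-0.2000, -0.1600, 0.1200)

F = (0.3000, -0.4000, 1.1000)
τ = (-0.2000, -0.1600, 0.1200)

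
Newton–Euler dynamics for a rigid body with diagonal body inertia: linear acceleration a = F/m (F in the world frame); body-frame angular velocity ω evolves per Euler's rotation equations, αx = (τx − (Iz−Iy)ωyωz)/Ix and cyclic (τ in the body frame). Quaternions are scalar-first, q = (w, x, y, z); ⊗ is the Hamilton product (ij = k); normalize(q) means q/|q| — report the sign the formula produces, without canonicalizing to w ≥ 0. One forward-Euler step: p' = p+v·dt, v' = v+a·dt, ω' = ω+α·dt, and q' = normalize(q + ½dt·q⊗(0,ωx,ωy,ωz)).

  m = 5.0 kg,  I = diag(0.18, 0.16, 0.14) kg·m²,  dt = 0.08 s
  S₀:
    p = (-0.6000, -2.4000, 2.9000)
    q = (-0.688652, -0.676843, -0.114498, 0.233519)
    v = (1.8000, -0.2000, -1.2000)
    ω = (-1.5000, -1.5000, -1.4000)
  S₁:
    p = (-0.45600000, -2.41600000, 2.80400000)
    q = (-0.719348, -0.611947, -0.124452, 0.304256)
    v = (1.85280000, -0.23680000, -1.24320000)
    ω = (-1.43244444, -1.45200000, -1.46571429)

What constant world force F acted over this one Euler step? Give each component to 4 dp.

F = (3.3000, -2.3000, -2.7000)

velocity change Δv = (0.05280000, -0.03680000, -0.04320000)
applied force F = (3.3000, -2.3000, -2.7000)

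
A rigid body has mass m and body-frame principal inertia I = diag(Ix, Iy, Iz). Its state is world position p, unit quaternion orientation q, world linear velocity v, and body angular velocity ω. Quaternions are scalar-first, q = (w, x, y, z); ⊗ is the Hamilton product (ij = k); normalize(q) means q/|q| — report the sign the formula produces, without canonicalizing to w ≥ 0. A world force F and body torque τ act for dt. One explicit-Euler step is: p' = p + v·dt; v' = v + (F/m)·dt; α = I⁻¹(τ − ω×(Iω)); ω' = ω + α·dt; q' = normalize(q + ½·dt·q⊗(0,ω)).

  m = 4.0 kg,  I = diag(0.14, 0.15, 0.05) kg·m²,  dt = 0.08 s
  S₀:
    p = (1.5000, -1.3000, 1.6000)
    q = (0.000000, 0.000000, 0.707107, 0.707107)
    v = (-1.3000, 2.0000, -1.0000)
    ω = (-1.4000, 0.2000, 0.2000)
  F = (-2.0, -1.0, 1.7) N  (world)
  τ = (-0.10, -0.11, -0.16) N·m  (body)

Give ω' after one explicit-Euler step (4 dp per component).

ω' = (-1.4549, 0.1548, -0.0515)

ω×(Iω) gyroscopic = (-0.0040, -0.0252, -0.0028)
α = I⁻¹(τ − ω×Iω) = (-0.6857, -0.5653, -3.1440)
ω + α·dt = (-1.4549, 0.1548, -0.0515)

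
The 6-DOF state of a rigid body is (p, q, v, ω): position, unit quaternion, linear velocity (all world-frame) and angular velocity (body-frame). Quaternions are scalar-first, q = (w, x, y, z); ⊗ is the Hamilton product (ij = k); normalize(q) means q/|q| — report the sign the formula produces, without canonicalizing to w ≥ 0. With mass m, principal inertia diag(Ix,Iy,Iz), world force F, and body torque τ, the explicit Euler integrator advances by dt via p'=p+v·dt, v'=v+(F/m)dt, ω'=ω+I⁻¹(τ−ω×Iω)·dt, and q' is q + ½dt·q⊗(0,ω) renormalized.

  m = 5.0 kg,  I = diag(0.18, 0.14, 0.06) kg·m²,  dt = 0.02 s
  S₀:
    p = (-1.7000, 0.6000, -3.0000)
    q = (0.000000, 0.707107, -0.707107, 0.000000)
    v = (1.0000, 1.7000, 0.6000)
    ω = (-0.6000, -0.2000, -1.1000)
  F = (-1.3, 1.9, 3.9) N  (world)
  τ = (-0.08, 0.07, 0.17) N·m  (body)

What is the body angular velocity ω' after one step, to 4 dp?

ω' = (-0.6069, -0.2013, -1.0417)

α = I⁻¹(τ − ω×Iω) = (-0.3467, -0.0657, 2.9133)
ω + α·dt = (-0.6069, -0.2013, -1.0417)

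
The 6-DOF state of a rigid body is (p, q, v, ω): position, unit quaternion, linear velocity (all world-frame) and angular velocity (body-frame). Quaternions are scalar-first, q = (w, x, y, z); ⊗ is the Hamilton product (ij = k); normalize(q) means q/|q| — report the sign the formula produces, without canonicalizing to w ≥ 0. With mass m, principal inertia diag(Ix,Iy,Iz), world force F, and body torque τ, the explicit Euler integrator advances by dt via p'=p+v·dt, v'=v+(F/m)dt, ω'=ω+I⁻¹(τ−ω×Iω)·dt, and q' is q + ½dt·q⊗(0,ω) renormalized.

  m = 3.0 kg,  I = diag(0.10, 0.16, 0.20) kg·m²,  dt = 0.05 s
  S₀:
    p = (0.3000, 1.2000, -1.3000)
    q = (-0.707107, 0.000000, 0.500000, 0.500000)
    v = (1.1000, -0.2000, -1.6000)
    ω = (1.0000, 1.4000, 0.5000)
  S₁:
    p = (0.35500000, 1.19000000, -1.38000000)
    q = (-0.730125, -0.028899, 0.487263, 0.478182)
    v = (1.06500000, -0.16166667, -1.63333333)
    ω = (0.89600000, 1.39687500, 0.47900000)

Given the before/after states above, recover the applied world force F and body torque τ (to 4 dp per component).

v₁ − v₀ = (-0.03500000, 0.03833333, -0.03333333)
F = m·Δv/dt = (-2.1000, 2.3000, -2.0000)
Δω = ω₁−ω₀ = (-0.10400000, -0.00312500, -0.02100000)
applied torque τ = (-0.1800, -0.0600, 0.0000)

F = (-2.1000, 2.3000, -2.0000)
τ = (-0.1800, -0.0600, 0.0000)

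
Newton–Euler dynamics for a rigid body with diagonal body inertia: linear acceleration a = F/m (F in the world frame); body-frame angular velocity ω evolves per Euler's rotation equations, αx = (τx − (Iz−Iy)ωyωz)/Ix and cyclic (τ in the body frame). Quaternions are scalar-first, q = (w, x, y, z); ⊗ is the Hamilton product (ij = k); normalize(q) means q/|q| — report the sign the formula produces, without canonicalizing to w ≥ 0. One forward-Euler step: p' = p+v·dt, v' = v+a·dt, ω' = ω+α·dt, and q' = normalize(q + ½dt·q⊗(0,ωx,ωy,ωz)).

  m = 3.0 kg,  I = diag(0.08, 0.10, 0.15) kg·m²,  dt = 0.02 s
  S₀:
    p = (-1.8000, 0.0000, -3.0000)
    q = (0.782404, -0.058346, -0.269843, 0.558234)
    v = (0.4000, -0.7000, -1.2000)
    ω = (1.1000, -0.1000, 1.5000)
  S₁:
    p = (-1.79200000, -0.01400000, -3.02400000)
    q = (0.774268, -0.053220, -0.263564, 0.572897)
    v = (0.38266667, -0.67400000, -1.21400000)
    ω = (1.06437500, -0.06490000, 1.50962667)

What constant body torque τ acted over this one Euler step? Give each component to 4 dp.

Δω = ω₁−ω₀ = (-0.03562500, 0.03510000, 0.00962667)
ω₀×(Iω₀) = (-0.0075, -0.1155, -0.0022)
applied torque τ = (-0.1500, 0.0600, 0.0700)

τ = (-0.1500, 0.0600, 0.0700)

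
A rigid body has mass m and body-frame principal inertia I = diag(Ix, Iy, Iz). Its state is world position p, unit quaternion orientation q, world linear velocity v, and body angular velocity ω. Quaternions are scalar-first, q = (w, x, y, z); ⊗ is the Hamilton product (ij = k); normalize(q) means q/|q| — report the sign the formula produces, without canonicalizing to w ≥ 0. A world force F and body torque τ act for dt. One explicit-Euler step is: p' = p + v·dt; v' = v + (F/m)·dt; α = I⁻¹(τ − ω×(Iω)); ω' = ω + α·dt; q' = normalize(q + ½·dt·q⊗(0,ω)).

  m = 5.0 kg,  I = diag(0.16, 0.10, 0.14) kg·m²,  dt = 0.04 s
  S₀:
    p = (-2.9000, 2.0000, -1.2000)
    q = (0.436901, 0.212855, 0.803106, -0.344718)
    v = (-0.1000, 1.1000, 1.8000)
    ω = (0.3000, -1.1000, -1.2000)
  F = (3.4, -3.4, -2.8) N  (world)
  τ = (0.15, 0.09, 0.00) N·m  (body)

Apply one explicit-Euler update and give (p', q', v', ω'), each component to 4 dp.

p' = (-2.9040, 2.0440, -1.1280)
q' = (0.4448, 0.1885, 0.7961, -0.3645)
v' = (-0.0728, 1.0728, 1.7776)
ω' = (0.3243, -1.0611, -1.2057)

a = F/m = (0.6800, -0.6800, -0.5600)
new position p' = (-2.9040, 2.0440, -1.1280)
v + (F/m)dt = (-0.0728, 1.0728, 1.7776)
precession coupling ω×(Iω) = (0.0528, -0.0072, 0.0198)
α = I⁻¹(τ − ω×Iω) = (0.6075, 0.9720, -0.1414)
ω + α·dt = (0.3243, -1.0611, -1.2057)
Hamilton product q⊗(0,ω) = (0.4058985, -1.2118467, -0.3285805, -0.9993535)
q + ½dt·q⊗(0,ω), renormalized = (0.4448, 0.1885, 0.7961, -0.3645)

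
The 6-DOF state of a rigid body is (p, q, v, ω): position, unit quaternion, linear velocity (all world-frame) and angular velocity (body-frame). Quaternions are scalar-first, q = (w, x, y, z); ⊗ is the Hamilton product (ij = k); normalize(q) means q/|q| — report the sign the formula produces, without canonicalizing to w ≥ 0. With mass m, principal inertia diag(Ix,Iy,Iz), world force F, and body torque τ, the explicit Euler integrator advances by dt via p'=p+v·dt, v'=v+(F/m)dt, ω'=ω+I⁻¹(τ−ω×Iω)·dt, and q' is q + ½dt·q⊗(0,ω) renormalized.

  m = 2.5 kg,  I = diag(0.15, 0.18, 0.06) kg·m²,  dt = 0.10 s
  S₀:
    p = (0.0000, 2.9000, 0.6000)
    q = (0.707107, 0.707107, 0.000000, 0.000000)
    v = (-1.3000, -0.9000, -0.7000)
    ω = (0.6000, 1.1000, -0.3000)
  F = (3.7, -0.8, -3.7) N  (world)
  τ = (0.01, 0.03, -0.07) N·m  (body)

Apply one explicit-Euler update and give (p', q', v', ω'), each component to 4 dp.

p' = (-0.1300, 2.8100, 0.5300)
q' = (0.6845, 0.7268, 0.0494, 0.0282)
v' = (-1.1520, -0.9320, -0.8480)
ω' = (0.5803, 1.1257, -0.4497)

p + v·dt = (-0.1300, 2.8100, 0.5300)
v' = v + a·dt = (-1.1520, -0.9320, -0.8480)
ω×(Iω) gyroscopic = (0.0396, -0.0162, 0.0198)
angular accel α = (-0.1973, 0.2567, -1.4967)
ω' = ω + α·dt = (0.5803, 1.1257, -0.4497)
Hamilton product q⊗(0,ω) = (-0.4242642, 0.4242642, 0.9899498, 0.5656856)
updated quaternion q' = (0.6845, 0.7268, 0.0494, 0.0282)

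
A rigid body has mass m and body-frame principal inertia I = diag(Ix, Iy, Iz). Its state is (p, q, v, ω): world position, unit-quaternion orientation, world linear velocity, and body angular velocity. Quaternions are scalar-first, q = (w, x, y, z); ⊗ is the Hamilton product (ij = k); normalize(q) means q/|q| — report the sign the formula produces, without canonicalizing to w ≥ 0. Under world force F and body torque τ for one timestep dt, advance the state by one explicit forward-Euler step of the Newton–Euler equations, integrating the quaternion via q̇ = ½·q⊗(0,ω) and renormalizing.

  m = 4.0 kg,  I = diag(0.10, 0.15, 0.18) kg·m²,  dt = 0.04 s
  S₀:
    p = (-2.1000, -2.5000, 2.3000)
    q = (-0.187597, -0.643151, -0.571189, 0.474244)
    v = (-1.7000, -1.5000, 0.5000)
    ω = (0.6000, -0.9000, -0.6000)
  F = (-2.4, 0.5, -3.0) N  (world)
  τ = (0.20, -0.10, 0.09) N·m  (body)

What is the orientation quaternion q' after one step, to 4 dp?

q' = (-0.1844, -0.6298, -0.5697, 0.4948)

2q̇ = q⊗(0,ω) = (0.1563669, 0.6569748, 0.0674931, 1.0341075)
q + ½dt·q⊗(0,ω), renormalized = (-0.1844, -0.6298, -0.5697, 0.4948)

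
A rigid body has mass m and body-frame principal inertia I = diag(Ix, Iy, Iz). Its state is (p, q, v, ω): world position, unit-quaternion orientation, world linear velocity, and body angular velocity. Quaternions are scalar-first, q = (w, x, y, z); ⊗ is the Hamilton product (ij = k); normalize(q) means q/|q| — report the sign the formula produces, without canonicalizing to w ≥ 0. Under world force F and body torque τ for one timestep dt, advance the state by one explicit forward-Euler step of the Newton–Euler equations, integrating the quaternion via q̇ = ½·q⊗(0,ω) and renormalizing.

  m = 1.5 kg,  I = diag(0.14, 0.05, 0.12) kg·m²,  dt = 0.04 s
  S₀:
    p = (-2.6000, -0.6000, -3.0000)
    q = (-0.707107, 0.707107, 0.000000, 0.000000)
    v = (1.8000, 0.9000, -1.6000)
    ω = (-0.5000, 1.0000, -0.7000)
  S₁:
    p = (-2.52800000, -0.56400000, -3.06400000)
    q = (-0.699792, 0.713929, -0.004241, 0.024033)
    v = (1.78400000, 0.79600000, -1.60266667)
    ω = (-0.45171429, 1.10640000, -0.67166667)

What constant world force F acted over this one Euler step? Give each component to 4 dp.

v₁ − v₀ = (-0.01600000, -0.10400000, -0.00266667)
applied force F = (-0.6000, -3.9000, -0.1000)

F = (-0.6000, -3.9000, -0.1000)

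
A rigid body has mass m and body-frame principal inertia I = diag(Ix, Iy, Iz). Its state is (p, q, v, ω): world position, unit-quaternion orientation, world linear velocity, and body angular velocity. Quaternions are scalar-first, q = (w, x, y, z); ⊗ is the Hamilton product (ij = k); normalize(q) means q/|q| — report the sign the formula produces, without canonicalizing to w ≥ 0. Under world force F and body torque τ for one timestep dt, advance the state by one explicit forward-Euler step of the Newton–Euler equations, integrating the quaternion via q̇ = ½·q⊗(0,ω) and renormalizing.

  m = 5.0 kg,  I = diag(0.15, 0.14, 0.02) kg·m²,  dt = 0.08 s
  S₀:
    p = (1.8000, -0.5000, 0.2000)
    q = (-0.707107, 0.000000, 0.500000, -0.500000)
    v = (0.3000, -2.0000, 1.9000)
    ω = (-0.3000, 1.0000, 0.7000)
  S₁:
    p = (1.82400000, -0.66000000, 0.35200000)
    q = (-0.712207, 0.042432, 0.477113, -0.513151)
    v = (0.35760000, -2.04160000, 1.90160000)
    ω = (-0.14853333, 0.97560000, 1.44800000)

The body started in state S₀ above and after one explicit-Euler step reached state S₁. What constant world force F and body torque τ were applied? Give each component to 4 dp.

ω₁ − ω₀ = (0.15146667, -0.02440000, 0.74800000)
I·α + gyro = (0.2000, -0.0700, 0.1900)
Δv = v₁−v₀ = (0.05760000, -0.04160000, 0.00160000)
F = m·Δv/dt = (3.6000, -2.6000, 0.1000)

F = (3.6000, -2.6000, 0.1000)
τ = (0.2000, -0.0700, 0.1900)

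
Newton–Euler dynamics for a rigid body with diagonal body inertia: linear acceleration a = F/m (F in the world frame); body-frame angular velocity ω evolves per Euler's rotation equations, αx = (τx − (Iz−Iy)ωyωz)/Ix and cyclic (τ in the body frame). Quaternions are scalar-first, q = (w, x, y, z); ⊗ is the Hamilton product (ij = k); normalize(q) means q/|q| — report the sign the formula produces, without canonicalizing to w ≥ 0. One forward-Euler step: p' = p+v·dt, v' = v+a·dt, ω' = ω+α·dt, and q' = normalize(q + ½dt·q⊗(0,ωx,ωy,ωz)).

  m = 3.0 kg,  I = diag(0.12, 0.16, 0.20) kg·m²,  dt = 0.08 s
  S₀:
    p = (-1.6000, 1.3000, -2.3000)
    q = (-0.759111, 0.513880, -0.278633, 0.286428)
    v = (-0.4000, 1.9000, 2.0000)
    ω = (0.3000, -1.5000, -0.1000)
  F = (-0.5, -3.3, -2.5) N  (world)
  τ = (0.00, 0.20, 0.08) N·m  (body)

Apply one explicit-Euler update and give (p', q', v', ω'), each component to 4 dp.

a = (-0.1667, -1.1000, -0.8333)
new position p' = (-1.6320, 1.4520, -2.1400)
v + (F/m)dt = (-0.4133, 1.8120, 1.9333)
(τ − ω×Iω)/I = (-0.0500, 1.2350, 0.4900)
ω' = ω + α·dt = (0.2960, -1.4012, -0.0608)
q⊗(0,ω) = (-0.5434707, 0.2297720, 1.2759829, -0.6113190)
updated quaternion q' = (-0.7794, 0.5221, -0.2272, 0.2615)

p' = (-1.6320, 1.4520, -2.1400)
q' = (-0.7794, 0.5221, -0.2272, 0.2615)
v' = (-0.4133, 1.8120, 1.9333)
ω' = (0.2960, -1.4012, -0.0608)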